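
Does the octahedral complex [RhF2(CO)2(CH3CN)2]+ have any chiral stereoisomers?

The six octahedral sites form three mutually perpendicular trans pairs.
Systematic placement gives 5 geometric isomers: F trans, CO trans, CH3CN trans; F cis, CO cis, CH3CN trans; F trans, CO cis, CH3CN cis; F cis, CO cis, CH3CN cis (chiral); F cis, CO trans, CH3CN cis.
One of these lacks any improper symmetry element and so occurs as an enantiomeric pair, giving 5 + 1 = 6 stereoisomers in total.

yes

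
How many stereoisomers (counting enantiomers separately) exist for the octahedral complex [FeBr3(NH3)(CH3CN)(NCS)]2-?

5

The six octahedral sites form three mutually perpendicular trans pairs.
The distinct arrangements are (4 in all): Br mer (3 arrangements); Br fac (chiral).
One of these lacks any improper symmetry element and so occurs as an enantiomeric pair, giving 4 + 1 = 5 stereoisomers in total.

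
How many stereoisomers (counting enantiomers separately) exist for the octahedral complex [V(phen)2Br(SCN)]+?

3

The six octahedral sites form three mutually perpendicular trans pairs.
Each phen is bidentate and must span two cis positions.
There are 2 geometric isomers: Br and SCN mutually trans; Br and SCN mutually cis (chiral).
One of these lacks any improper symmetry element and so occurs as an enantiomeric pair, giving 2 + 1 = 3 stereoisomers in total.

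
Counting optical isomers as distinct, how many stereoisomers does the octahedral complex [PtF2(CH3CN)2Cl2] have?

6

The six octahedral sites form three mutually perpendicular trans pairs.
There are 5 geometric isomers: F trans, CH3CN trans, Cl trans; F cis, CH3CN trans, Cl cis; F trans, CH3CN cis, Cl cis; F cis, CH3CN cis, Cl cis (chiral); F cis, CH3CN cis, Cl trans.
One of these lacks any improper symmetry element and so occurs as an enantiomeric pair, giving 5 + 1 = 6 stereoisomers in total.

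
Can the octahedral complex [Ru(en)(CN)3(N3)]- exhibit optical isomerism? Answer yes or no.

no

In an octahedral complex each vertex has one trans partner and four cis neighbours.
Each en is bidentate and must span two cis positions.
Working through the distinct placements yields 2 geometric isomers: CN mer; CN fac.
Each arrangement has an internal mirror plane or centre of symmetry, so none is chiral.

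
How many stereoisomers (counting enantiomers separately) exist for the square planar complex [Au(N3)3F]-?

Only one geometric arrangement is possible.

1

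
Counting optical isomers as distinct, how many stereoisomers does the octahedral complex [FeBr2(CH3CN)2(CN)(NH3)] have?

In an octahedral complex each vertex has one trans partner and four cis neighbours.
Working through the distinct placements yields 6 geometric isomers: Br trans, CH3CN trans; Br trans, CH3CN cis; Br cis, CH3CN cis (3 arrangements, 2 chiral); Br cis, CH3CN trans.
Of these, 2 lack any improper symmetry element and so occur as enantiomeric pairs, giving 6 + 2 = 8 stereoisomers in total.

8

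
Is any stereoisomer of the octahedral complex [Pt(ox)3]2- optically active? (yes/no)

The six octahedral sites form three mutually perpendicular trans pairs.
Each ox is bidentate and must span two cis positions.
Only one geometric arrangement is possible; it has no improper symmetry element, so it exists as a pair of enantiomers (2 stereoisomers).

yes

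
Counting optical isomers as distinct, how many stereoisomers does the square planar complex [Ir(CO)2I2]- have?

Systematic placement gives 2 geometric isomers: CO cis; CO trans.
Each arrangement has an internal mirror plane or centre of symmetry, so none is chiral.

2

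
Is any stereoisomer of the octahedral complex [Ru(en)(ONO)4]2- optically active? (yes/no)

An octahedron has six vertices in three trans pairs; every non-trans pair is cis.
Each en is bidentate and must span two cis positions.
Only one geometric arrangement is possible.

no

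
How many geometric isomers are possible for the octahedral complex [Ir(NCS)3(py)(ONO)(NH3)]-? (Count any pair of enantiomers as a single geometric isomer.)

4

In an octahedral complex each vertex has one trans partner and four cis neighbours.
The distinct arrangements are (4 in all): NCS mer (3 arrangements); NCS fac (chiral).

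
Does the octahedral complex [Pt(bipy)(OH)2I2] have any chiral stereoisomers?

yes

An octahedron has six vertices in three trans pairs; every non-trans pair is cis.
Each bipy is bidentate and must span two cis positions.
Working through the distinct placements yields 3 geometric isomers: OH cis, I trans; OH cis, I cis (chiral); OH trans, I cis.
One of these lacks any improper symmetry element and so occurs as an enantiomeric pair, giving 3 + 1 = 4 stereoisomers in total.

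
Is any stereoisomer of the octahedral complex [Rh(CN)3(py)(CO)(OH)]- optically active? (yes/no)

yes

The six octahedral sites form three mutually perpendicular trans pairs.
The distinct arrangements are (4 in all): CN mer (3 arrangements); CN fac (chiral).
One of these lacks any improper symmetry element and so occurs as an enantiomeric pair, giving 4 + 1 = 5 stereoisomers in total.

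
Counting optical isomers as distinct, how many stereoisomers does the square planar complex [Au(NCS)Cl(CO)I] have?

3

A square has two trans pairs of vertices; adjacent vertices are cis.
The distinct arrangements are (3 in all): (CO/I trans, Cl/NCS trans); (CO/NCS trans, Cl/I trans); (CO/Cl trans, I/NCS trans).
Each arrangement has an internal mirror plane or centre of symmetry, so none is chiral.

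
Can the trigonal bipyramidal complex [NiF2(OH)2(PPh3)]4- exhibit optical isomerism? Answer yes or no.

In a trigonal bipyramid the two axial positions differ from the three equatorial ones.
Exhaustive case analysis gives 5 geometric isomers.
One of these lacks any improper symmetry element and so occurs as an enantiomeric pair, giving 5 + 1 = 6 stereoisomers in total.

yes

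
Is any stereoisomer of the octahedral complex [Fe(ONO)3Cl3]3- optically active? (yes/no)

Systematic placement gives 2 geometric isomers: ONO mer; ONO fac.
Each arrangement has an internal mirror plane or centre of symmetry, so none is chiral.

no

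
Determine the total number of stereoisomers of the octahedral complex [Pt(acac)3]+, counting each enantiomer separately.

2

The six octahedral sites form three mutually perpendicular trans pairs.
Each acac is bidentate and must span two cis positions.
Only one geometric arrangement is possible; it has no improper symmetry element, so it exists as a pair of enantiomers (2 stereoisomers).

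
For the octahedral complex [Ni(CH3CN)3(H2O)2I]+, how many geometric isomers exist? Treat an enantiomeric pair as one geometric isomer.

3

An octahedron has six vertices in three trans pairs; every non-trans pair is cis.
There are 3 geometric isomers: CH3CN mer, H2O cis; CH3CN mer, H2O trans; CH3CN fac, H2O cis.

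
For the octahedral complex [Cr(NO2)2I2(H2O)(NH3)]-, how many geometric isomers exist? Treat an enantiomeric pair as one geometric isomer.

In an octahedral complex each vertex has one trans partner and four cis neighbours.
Working through the distinct placements yields 6 geometric isomers: NO2 trans, I cis; NO2 cis, I cis (3 arrangements, 2 chiral); NO2 trans, I trans; NO2 cis, I trans.

6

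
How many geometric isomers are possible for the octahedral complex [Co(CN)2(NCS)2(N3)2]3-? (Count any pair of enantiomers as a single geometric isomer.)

5

An octahedron has six vertices in three trans pairs; every non-trans pair is cis.
The distinct arrangements are (5 in all): CN trans, NCS trans, N3 trans; CN trans, NCS cis, N3 cis; CN cis, NCS trans, N3 cis; CN cis, NCS cis, N3 cis (chiral); CN cis, NCS cis, N3 trans.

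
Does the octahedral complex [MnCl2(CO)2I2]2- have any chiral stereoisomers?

Working through the distinct placements yields 5 geometric isomers: Cl trans, CO trans, I trans; Cl cis, CO trans, I cis; Cl cis, CO cis, I trans; Cl cis, CO cis, I cis (chiral); Cl trans, CO cis, I cis.
One of these lacks any improper symmetry element and so occurs as an enantiomeric pair, giving 5 + 1 = 6 stereoisomers in total.

yes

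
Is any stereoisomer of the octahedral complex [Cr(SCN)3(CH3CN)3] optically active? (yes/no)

no

In an octahedral complex each vertex has one trans partner and four cis neighbours.
There are 2 geometric isomers: SCN mer; SCN fac.
Each arrangement has an internal mirror plane or centre of symmetry, so none is chiral.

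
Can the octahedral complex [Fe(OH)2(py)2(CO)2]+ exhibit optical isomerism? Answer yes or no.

yes

In an octahedral complex each vertex has one trans partner and four cis neighbours.
There are 5 geometric isomers: OH trans, py trans, CO trans; OH cis, py cis, CO trans; OH cis, py trans, CO cis; OH cis, py cis, CO cis (chiral); OH trans, py cis, CO cis.
One of these lacks any improper symmetry element and so occurs as an enantiomeric pair, giving 5 + 1 = 6 stereoisomers in total.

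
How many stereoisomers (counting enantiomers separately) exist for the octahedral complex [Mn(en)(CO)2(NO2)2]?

The six octahedral sites form three mutually perpendicular trans pairs.
Each en is bidentate and must span two cis positions.
Working through the distinct placements yields 3 geometric isomers: CO trans, NO2 cis; CO cis, NO2 cis (chiral); CO cis, NO2 trans.
One of these lacks any improper symmetry element and so occurs as an enantiomeric pair, giving 3 + 1 = 4 stereoisomers in total.

4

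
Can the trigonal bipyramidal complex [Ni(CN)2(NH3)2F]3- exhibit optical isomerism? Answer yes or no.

A trigonal bipyramid has two axial and three equatorial sites, which are chemically inequivalent.
Systematic enumeration (placing each ligand type in turn and discarding arrangements equivalent by rotation or reflection) gives 5 geometric isomers.
One of these lacks any improper symmetry element and so occurs as an enantiomeric pair, giving 5 + 1 = 6 stereoisomers in total.

yes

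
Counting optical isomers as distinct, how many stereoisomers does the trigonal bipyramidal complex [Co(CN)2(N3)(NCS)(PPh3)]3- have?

A trigonal bipyramid has two axial and three equatorial sites, which are chemically inequivalent.
Exhaustive case analysis gives 7 geometric isomers.
Of these, 3 lack any improper symmetry element and so occur as enantiomeric pairs, giving 7 + 3 = 10 stereoisomers in total.

10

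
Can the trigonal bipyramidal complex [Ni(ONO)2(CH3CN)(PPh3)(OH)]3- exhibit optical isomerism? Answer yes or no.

yes

Exhaustive case analysis gives 7 geometric isomers.
Of these, 3 lack any improper symmetry element and so occur as enantiomeric pairs, giving 7 + 3 = 10 stereoisomers in total.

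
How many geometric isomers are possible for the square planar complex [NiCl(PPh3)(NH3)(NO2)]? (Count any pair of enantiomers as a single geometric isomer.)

In a square planar complex each vertex has one trans partner and two cis neighbours.
Systematic placement gives 3 geometric isomers: (Cl/NO2 trans, NH3/PPh3 trans); (Cl/PPh3 trans, NH3/NO2 trans); (Cl/NH3 trans, NO2/PPh3 trans).

3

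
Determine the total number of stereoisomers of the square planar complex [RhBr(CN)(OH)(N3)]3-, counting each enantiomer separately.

3

The distinct arrangements are (3 in all): (Br/N3 trans, CN/OH trans); (Br/OH trans, CN/N3 trans); (Br/CN trans, N3/OH trans).
Each arrangement has an internal mirror plane or centre of symmetry, so none is chiral.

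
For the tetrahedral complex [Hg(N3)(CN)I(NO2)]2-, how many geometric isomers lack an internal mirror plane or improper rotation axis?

All four vertices of a tetrahedron are equivalent and mutually adjacent, so cis/trans isomerism cannot arise.
Only one geometric arrangement is possible; it has no improper symmetry element, so it exists as a pair of enantiomers (2 stereoisomers).

1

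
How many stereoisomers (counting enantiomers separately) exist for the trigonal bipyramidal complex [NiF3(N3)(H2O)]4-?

A trigonal bipyramid has two axial and three equatorial sites, which are chemically inequivalent.
The distinct arrangements are (4 in all): N3 equatorial, H2O equatorial; N3 equatorial, H2O axial; N3 axial, H2O equatorial; N3 axial, H2O axial.
Each arrangement has an internal mirror plane or centre of symmetry, so none is chiral.

4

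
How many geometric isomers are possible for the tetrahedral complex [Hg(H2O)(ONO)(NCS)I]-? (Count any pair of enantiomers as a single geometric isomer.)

1

All four vertices of a tetrahedron are equivalent and mutually adjacent, so cis/trans isomerism cannot arise.
Only one geometric arrangement is possible; it has no improper symmetry element, so it exists as a pair of enantiomers (2 stereoisomers).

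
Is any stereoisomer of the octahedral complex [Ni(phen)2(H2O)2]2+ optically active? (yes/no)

Each phen is bidentate and must span two cis positions.
There are 2 geometric isomers: H2O trans; H2O cis (chiral).
One of these lacks any improper symmetry element and so occurs as an enantiomeric pair, giving 2 + 1 = 3 stereoisomers in total.

yes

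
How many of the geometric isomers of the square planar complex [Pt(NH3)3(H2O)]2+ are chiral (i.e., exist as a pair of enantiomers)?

Only one geometric arrangement is possible.

0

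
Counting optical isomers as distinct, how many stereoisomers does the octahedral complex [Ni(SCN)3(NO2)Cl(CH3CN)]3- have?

An octahedron has six vertices in three trans pairs; every non-trans pair is cis.
Systematic placement gives 4 geometric isomers: SCN mer (3 arrangements); SCN fac (chiral).
One of these lacks any improper symmetry element and so occurs as an enantiomeric pair, giving 4 + 1 = 5 stereoisomers in total.

5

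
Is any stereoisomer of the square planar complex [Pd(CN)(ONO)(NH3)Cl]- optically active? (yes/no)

A square has two trans pairs of vertices; adjacent vertices are cis.
Working through the distinct placements yields 3 geometric isomers: (CN/NH3 trans, Cl/ONO trans); (CN/ONO trans, Cl/NH3 trans); (CN/Cl trans, NH3/ONO trans).
Each arrangement has an internal mirror plane or centre of symmetry, so none is chiral.

no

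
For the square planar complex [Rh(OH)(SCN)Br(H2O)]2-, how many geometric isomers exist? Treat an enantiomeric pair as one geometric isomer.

In a square planar complex each vertex has one trans partner and two cis neighbours.
There are 3 geometric isomers: (Br/OH trans, H2O/SCN trans); (Br/SCN trans, H2O/OH trans); (Br/H2O trans, OH/SCN trans).

3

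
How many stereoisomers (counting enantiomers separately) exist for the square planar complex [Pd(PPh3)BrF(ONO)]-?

Systematic placement gives 3 geometric isomers: (Br/ONO trans, F/PPh3 trans); (Br/PPh3 trans, F/ONO trans); (Br/F trans, ONO/PPh3 trans).
Each arrangement has an internal mirror plane or centre of symmetry, so none is chiral.

3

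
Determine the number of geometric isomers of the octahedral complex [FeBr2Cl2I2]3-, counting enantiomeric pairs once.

5

Systematic placement gives 5 geometric isomers: Br trans, Cl trans, I trans; Br trans, Cl cis, I cis; Br cis, Cl cis, I trans; Br cis, Cl cis, I cis (chiral); Br cis, Cl trans, I cis.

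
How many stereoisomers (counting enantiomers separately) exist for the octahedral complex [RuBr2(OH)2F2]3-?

An octahedron has six vertices in three trans pairs; every non-trans pair is cis.
Systematic placement gives 5 geometric isomers: Br trans, OH trans, F trans; Br trans, OH cis, F cis; Br cis, OH trans, F cis; Br cis, OH cis, F cis (chiral); Br cis, OH cis, F trans.
One of these lacks any improper symmetry element and so occurs as an enantiomeric pair, giving 5 + 1 = 6 stereoisomers in total.

6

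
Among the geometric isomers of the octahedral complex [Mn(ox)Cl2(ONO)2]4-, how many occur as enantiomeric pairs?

An octahedron has six vertices in three trans pairs; every non-trans pair is cis.
Each ox is bidentate and must span two cis positions.
Systematic placement gives 3 geometric isomers: Cl trans, ONO cis; Cl cis, ONO cis (chiral); Cl cis, ONO trans.
One of these lacks any improper symmetry element and so occurs as an enantiomeric pair, giving 3 + 1 = 4 stereoisomers in total.

1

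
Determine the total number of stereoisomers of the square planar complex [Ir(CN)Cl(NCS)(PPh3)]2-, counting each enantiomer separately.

3

Working through the distinct placements yields 3 geometric isomers: (CN/NCS trans, Cl/PPh3 trans); (CN/PPh3 trans, Cl/NCS trans); (CN/Cl trans, NCS/PPh3 trans).
Each arrangement has an internal mirror plane or centre of symmetry, so none is chiral.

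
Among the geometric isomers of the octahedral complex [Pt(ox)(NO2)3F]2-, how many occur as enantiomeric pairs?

An octahedron has six vertices in three trans pairs; every non-trans pair is cis.
Each ox is bidentate and must span two cis positions.
Working through the distinct placements yields 2 geometric isomers: NO2 fac; NO2 mer.
Each arrangement has an internal mirror plane or centre of symmetry, so none is chiral.

0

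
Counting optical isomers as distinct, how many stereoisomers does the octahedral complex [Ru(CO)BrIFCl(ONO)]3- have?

An octahedron has six vertices in three trans pairs; every non-trans pair is cis.
Exhaustive case analysis gives 15 geometric isomers.
Of these, 15 lack any improper symmetry element and so occur as enantiomeric pairs, giving 15 + 15 = 30 stereoisomers in total.

30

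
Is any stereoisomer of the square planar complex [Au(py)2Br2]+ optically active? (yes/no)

In a square planar complex each vertex has one trans partner and two cis neighbours.
Systematic placement gives 2 geometric isomers: py cis; py trans.
Each arrangement has an internal mirror plane or centre of symmetry, so none is chiral.

no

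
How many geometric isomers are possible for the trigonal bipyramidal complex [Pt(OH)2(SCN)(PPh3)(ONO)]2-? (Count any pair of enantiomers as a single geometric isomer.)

In a trigonal bipyramid the two axial positions differ from the three equatorial ones.
Exhaustive case analysis gives 7 geometric isomers.

7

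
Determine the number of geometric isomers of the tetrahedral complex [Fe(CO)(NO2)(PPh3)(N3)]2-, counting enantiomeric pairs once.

In a tetrahedral complex all four positions are equivalent and every pair of ligands is adjacent — there is no cis/trans distinction.
Only one geometric arrangement is possible; it has no improper symmetry element, so it exists as a pair of enantiomers (2 stereoisomers).

1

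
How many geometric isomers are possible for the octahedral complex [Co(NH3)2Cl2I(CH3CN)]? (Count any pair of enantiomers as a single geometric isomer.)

Systematic placement gives 6 geometric isomers: NH3 trans, Cl cis; NH3 cis, Cl cis (3 arrangements, 2 chiral); NH3 trans, Cl trans; NH3 cis, Cl trans.

6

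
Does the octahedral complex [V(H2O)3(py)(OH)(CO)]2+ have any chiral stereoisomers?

yes

An octahedron has six vertices in three trans pairs; every non-trans pair is cis.
Systematic placement gives 4 geometric isomers: H2O mer (3 arrangements); H2O fac (chiral).
One of these lacks any improper symmetry element and so occurs as an enantiomeric pair, giving 4 + 1 = 5 stereoisomers in total.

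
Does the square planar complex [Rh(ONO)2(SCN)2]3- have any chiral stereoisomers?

no

In a square planar complex each vertex has one trans partner and two cis neighbours.
There are 2 geometric isomers: ONO cis; ONO trans.
Each arrangement has an internal mirror plane or centre of symmetry, so none is chiral.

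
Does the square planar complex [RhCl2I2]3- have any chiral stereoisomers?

no

In a square planar complex each vertex has one trans partner and two cis neighbours.
Working through the distinct placements yields 2 geometric isomers: Cl cis; Cl trans.
Each arrangement has an internal mirror plane or centre of symmetry, so none is chiral.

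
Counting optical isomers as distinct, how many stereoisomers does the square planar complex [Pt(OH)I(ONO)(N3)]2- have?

A square has two trans pairs of vertices; adjacent vertices are cis.
The distinct arrangements are (3 in all): (I/OH trans, N3/ONO trans); (I/ONO trans, N3/OH trans); (I/N3 trans, OH/ONO trans).
Each arrangement has an internal mirror plane or centre of symmetry, so none is chiral.

3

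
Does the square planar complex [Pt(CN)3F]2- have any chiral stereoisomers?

no

Only one geometric arrangement is possible.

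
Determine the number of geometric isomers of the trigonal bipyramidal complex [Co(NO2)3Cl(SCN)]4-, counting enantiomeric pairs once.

A trigonal bipyramid has two axial and three equatorial sites, which are chemically inequivalent.
There are 4 geometric isomers: Cl axial, SCN equatorial; Cl axial, SCN axial; Cl equatorial, SCN equatorial; Cl equatorial, SCN axial.

4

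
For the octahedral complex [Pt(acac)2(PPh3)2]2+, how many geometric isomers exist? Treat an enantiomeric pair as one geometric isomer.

The six octahedral sites form three mutually perpendicular trans pairs.
Each acac is bidentate and must span two cis positions.
Systematic placement gives 2 geometric isomers: PPh3 trans; PPh3 cis (chiral).

2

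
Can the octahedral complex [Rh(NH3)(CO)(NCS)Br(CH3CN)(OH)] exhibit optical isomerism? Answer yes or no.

Placing the ligands in turn and identifying arrangements related by rotation or reflection leaves 15 distinct geometric isomers.
Of these, 15 lack any improper symmetry element and so occur as enantiomeric pairs, giving 15 + 15 = 30 stereoisomers in total.

yes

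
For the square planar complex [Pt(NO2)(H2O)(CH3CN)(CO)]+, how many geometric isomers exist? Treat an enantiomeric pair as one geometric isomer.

A square has two trans pairs of vertices; adjacent vertices are cis.
The distinct arrangements are (3 in all): (CH3CN/H2O trans, CO/NO2 trans); (CH3CN/NO2 trans, CO/H2O trans); (CH3CN/CO trans, H2O/NO2 trans).

3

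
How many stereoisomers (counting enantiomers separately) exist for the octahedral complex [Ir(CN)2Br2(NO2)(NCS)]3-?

An octahedron has six vertices in three trans pairs; every non-trans pair is cis.
There are 6 geometric isomers: CN trans, Br trans; CN cis, Br trans; CN cis, Br cis (3 arrangements, 2 chiral); CN trans, Br cis.
Of these, 2 lack any improper symmetry element and so occur as enantiomeric pairs, giving 6 + 2 = 8 stereoisomers in total.

8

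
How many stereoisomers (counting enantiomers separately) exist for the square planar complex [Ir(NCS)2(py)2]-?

2

In a square planar complex each vertex has one trans partner and two cis neighbours.
Working through the distinct placements yields 2 geometric isomers: NCS cis; NCS trans.
Each arrangement has an internal mirror plane or centre of symmetry, so none is chiral.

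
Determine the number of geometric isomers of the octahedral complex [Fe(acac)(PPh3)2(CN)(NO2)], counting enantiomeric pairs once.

The six octahedral sites form three mutually perpendicular trans pairs.
Each acac is bidentate and must span two cis positions.
The distinct arrangements are (4 in all): PPh3 cis (3 arrangements, 2 chiral); PPh3 trans.

4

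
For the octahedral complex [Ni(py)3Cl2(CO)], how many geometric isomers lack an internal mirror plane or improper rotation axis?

0

In an octahedral complex each vertex has one trans partner and four cis neighbours.
There are 3 geometric isomers: py mer, Cl cis; py mer, Cl trans; py fac, Cl cis.
Each arrangement has an internal mirror plane or centre of symmetry, so none is chiral.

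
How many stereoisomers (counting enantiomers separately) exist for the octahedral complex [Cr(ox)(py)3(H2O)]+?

2

Each ox is bidentate and must span two cis positions.
The distinct arrangements are (2 in all): py mer; py fac.
Each arrangement has an internal mirror plane or centre of symmetry, so none is chiral.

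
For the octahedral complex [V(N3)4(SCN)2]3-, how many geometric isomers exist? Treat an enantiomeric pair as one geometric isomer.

The six octahedral sites form three mutually perpendicular trans pairs.
Systematic placement gives 2 geometric isomers: SCN trans; SCN cis.

2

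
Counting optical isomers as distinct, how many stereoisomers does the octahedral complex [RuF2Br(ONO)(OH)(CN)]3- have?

The six octahedral sites form three mutually perpendicular trans pairs.
Exhaustive case analysis gives 9 geometric isomers.
Of these, 6 lack any improper symmetry element and so occur as enantiomeric pairs, giving 9 + 6 = 15 stereoisomers in total.

15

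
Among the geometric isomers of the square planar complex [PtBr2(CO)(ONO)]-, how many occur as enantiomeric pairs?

0

Working through the distinct placements yields 2 geometric isomers: Br cis; Br trans.
Each arrangement has an internal mirror plane or centre of symmetry, so none is chiral.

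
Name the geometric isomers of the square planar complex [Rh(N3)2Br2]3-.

cis and trans

There are 2 geometric isomers: N3 cis; N3 trans.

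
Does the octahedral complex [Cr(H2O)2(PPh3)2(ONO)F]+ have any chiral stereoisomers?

Systematic placement gives 6 geometric isomers: H2O cis, PPh3 trans; H2O cis, PPh3 cis (3 arrangements, 2 chiral); H2O trans, PPh3 trans; H2O trans, PPh3 cis.
Of these, 2 lack any improper symmetry element and so occur as enantiomeric pairs, giving 6 + 2 = 8 stereoisomers in total.

yes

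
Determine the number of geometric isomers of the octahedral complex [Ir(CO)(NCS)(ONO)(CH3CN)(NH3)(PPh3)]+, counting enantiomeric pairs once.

Exhaustive case analysis gives 15 geometric isomers.

15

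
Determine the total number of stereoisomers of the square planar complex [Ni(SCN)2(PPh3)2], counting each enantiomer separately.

In a square planar complex each vertex has one trans partner and two cis neighbours.
There are 2 geometric isomers: SCN cis; SCN trans.
Each arrangement has an internal mirror plane or centre of symmetry, so none is chiral.

2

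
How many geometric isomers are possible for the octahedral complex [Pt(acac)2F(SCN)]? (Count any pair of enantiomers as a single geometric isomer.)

Each acac is bidentate and must span two cis positions.
Working through the distinct placements yields 2 geometric isomers: F and SCN mutually trans; F and SCN mutually cis (chiral).

2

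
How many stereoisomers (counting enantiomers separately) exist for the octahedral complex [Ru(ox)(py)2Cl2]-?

In an octahedral complex each vertex has one trans partner and four cis neighbours.
Each ox is bidentate and must span two cis positions.
The distinct arrangements are (3 in all): py cis, Cl trans; py trans, Cl cis; py cis, Cl cis (chiral).
One of these lacks any improper symmetry element and so occurs as an enantiomeric pair, giving 3 + 1 = 4 stereoisomers in total.

4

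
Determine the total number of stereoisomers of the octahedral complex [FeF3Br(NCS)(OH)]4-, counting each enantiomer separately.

In an octahedral complex each vertex has one trans partner and four cis neighbours.
Working through the distinct placements yields 4 geometric isomers: F mer (3 arrangements); F fac (chiral).
One of these lacks any improper symmetry element and so occurs as an enantiomeric pair, giving 4 + 1 = 5 stereoisomers in total.

5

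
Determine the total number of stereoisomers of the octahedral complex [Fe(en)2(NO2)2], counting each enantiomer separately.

The six octahedral sites form three mutually perpendicular trans pairs.
Each en is bidentate and must span two cis positions.
Systematic placement gives 2 geometric isomers: NO2 trans; NO2 cis (chiral).
One of these lacks any improper symmetry element and so occurs as an enantiomeric pair, giving 2 + 1 = 3 stereoisomers in total.

3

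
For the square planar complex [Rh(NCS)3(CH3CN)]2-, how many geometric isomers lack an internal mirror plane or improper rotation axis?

In a square planar complex each vertex has one trans partner and two cis neighbours.
Only one geometric arrangement is possible.

0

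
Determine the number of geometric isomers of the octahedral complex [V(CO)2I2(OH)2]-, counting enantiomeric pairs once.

In an octahedral complex each vertex has one trans partner and four cis neighbours.
There are 5 geometric isomers: CO trans, I trans, OH trans; CO trans, I cis, OH cis; CO cis, I cis, OH trans; CO cis, I cis, OH cis (chiral); CO cis, I trans, OH cis.

5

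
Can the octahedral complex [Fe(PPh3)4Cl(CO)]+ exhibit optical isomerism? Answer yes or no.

The six octahedral sites form three mutually perpendicular trans pairs.
Working through the distinct placements yields 2 geometric isomers: Cl and CO mutually trans; Cl and CO mutually cis.
Each arrangement has an internal mirror plane or centre of symmetry, so none is chiral.

no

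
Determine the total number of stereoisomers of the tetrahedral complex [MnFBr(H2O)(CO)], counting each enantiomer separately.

In a tetrahedral complex all four positions are equivalent and every pair of ligands is adjacent — there is no cis/trans distinction.
Only one geometric arrangement is possible; it has no improper symmetry element, so it exists as a pair of enantiomers (2 stereoisomers).

2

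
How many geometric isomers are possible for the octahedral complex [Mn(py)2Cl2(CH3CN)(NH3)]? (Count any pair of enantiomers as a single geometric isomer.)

An octahedron has six vertices in three trans pairs; every non-trans pair is cis.
Systematic placement gives 6 geometric isomers: py trans, Cl cis; py cis, Cl cis (3 arrangements, 2 chiral); py trans, Cl trans; py cis, Cl trans.

6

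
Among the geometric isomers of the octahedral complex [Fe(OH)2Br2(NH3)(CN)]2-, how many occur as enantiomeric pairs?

The six octahedral sites form three mutually perpendicular trans pairs.
There are 6 geometric isomers: OH trans, Br trans; OH cis, Br trans; OH trans, Br cis; OH cis, Br cis (3 arrangements, 2 chiral).
Of these, 2 lack any improper symmetry element and so occur as enantiomeric pairs, giving 6 + 2 = 8 stereoisomers in total.

2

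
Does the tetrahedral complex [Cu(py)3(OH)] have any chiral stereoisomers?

Only one geometric arrangement is possible.

no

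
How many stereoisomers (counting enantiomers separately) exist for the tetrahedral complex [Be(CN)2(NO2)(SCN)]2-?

1

All four vertices of a tetrahedron are equivalent and mutually adjacent, so cis/trans isomerism cannot arise.
Only one geometric arrangement is possible.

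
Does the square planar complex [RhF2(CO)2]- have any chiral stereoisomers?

In a square planar complex each vertex has one trans partner and two cis neighbours.
Working through the distinct placements yields 2 geometric isomers: F cis; F trans.
Each arrangement has an internal mirror plane or centre of symmetry, so none is chiral.

no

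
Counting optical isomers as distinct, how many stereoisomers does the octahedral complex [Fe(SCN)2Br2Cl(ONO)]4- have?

An octahedron has six vertices in three trans pairs; every non-trans pair is cis.
Systematic placement gives 6 geometric isomers: SCN trans, Br trans; SCN cis, Br trans; SCN trans, Br cis; SCN cis, Br cis (3 arrangements, 2 chiral).
Of these, 2 lack any improper symmetry element and so occur as enantiomeric pairs, giving 6 + 2 = 8 stereoisomers in total.

8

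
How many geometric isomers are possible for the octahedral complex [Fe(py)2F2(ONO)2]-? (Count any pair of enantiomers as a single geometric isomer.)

5

The six octahedral sites form three mutually perpendicular trans pairs.
There are 5 geometric isomers: py trans, F trans, ONO trans; py cis, F trans, ONO cis; py trans, F cis, ONO cis; py cis, F cis, ONO cis (chiral); py cis, F cis, ONO trans.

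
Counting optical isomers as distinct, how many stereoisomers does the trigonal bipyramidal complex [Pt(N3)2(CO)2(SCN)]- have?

6

A trigonal bipyramid has two axial and three equatorial sites, which are chemically inequivalent.
Placing the ligands in turn and identifying arrangements related by rotation or reflection leaves 5 distinct geometric isomers.
One of these lacks any improper symmetry element and so occurs as an enantiomeric pair, giving 5 + 1 = 6 stereoisomers in total.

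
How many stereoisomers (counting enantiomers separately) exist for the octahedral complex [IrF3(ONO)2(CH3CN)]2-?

3

In an octahedral complex each vertex has one trans partner and four cis neighbours.
Working through the distinct placements yields 3 geometric isomers: F mer, ONO trans; F fac, ONO cis; F mer, ONO cis.
Each arrangement has an internal mirror plane or centre of symmetry, so none is chiral.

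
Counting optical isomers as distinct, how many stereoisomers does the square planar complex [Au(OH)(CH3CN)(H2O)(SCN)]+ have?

3

The distinct arrangements are (3 in all): (CH3CN/OH trans, H2O/SCN trans); (CH3CN/SCN trans, H2O/OH trans); (CH3CN/H2O trans, OH/SCN trans).
Each arrangement has an internal mirror plane or centre of symmetry, so none is chiral.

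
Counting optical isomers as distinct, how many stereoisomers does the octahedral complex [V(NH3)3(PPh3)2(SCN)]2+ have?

3

The six octahedral sites form three mutually perpendicular trans pairs.
Working through the distinct placements yields 3 geometric isomers: NH3 mer, PPh3 cis; NH3 mer, PPh3 trans; NH3 fac, PPh3 cis.
Each arrangement has an internal mirror plane or centre of symmetry, so none is chiral.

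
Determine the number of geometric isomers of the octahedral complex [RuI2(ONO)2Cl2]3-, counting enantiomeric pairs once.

An octahedron has six vertices in three trans pairs; every non-trans pair is cis.
Working through the distinct placements yields 5 geometric isomers: I trans, ONO trans, Cl trans; I cis, ONO cis, Cl trans; I cis, ONO trans, Cl cis; I cis, ONO cis, Cl cis (chiral); I trans, ONO cis, Cl cis.

5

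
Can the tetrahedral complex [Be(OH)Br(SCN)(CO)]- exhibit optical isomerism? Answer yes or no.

yes

All four vertices of a tetrahedron are equivalent and mutually adjacent, so cis/trans isomerism cannot arise.
Only one geometric arrangement is possible; it has no improper symmetry element, so it exists as a pair of enantiomers (2 stereoisomers).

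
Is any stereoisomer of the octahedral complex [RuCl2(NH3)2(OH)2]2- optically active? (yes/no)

Working through the distinct placements yields 5 geometric isomers: Cl trans, NH3 trans, OH trans; Cl trans, NH3 cis, OH cis; Cl cis, NH3 cis, OH trans; Cl cis, NH3 cis, OH cis (chiral); Cl cis, NH3 trans, OH cis.
One of these lacks any improper symmetry element and so occurs as an enantiomeric pair, giving 5 + 1 = 6 stereoisomers in total.

yes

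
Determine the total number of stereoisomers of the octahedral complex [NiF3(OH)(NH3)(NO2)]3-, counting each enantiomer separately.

An octahedron has six vertices in three trans pairs; every non-trans pair is cis.
There are 4 geometric isomers: F mer (3 arrangements); F fac (chiral).
One of these lacks any improper symmetry element and so occurs as an enantiomeric pair, giving 4 + 1 = 5 stereoisomers in total.

5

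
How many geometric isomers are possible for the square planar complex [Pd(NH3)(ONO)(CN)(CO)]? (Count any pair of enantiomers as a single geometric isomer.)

A square has two trans pairs of vertices; adjacent vertices are cis.
The distinct arrangements are (3 in all): (CN/NH3 trans, CO/ONO trans); (CN/ONO trans, CO/NH3 trans); (CN/CO trans, NH3/ONO trans).

3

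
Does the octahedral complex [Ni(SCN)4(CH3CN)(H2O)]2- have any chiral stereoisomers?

no

The six octahedral sites form three mutually perpendicular trans pairs.
There are 2 geometric isomers: CH3CN and H2O mutually trans; CH3CN and H2O mutually cis.
Each arrangement has an internal mirror plane or centre of symmetry, so none is chiral.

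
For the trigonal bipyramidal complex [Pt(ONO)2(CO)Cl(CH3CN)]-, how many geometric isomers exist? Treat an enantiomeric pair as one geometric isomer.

A trigonal bipyramid has two axial and three equatorial sites, which are chemically inequivalent.
Systematic enumeration (placing each ligand type in turn and discarding arrangements equivalent by rotation or reflection) gives 7 geometric isomers.

7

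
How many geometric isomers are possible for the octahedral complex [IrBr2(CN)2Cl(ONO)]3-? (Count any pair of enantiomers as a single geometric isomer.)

6

The six octahedral sites form three mutually perpendicular trans pairs.
The distinct arrangements are (6 in all): Br trans, CN trans; Br trans, CN cis; Br cis, CN cis (3 arrangements, 2 chiral); Br cis, CN trans.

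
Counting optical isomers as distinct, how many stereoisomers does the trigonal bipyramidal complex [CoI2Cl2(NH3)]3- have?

Systematic enumeration (placing each ligand type in turn and discarding arrangements equivalent by rotation or reflection) gives 5 geometric isomers.
One of these lacks any improper symmetry element and so occurs as an enantiomeric pair, giving 5 + 1 = 6 stereoisomers in total.

6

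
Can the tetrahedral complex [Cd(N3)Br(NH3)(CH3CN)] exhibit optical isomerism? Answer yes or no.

yes

In a tetrahedral complex all four positions are equivalent and every pair of ligands is adjacent — there is no cis/trans distinction.
Only one geometric arrangement is possible; it has no improper symmetry element, so it exists as a pair of enantiomers (2 stereoisomers).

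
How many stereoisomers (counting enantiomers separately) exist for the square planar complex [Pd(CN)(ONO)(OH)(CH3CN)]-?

In a square planar complex each vertex has one trans partner and two cis neighbours.
The distinct arrangements are (3 in all): (CH3CN/OH trans, CN/ONO trans); (CH3CN/ONO trans, CN/OH trans); (CH3CN/CN trans, OH/ONO trans).
Each arrangement has an internal mirror plane or centre of symmetry, so none is chiral.

3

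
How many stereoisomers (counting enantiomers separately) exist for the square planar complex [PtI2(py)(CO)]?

A square has two trans pairs of vertices; adjacent vertices are cis.
Working through the distinct placements yields 2 geometric isomers: I cis; I trans.
Each arrangement has an internal mirror plane or centre of symmetry, so none is chiral.

2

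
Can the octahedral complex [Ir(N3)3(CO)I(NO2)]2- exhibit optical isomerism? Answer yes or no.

There are 4 geometric isomers: N3 mer (3 arrangements); N3 fac (chiral).
One of these lacks any improper symmetry element and so occurs as an enantiomeric pair, giving 4 + 1 = 5 stereoisomers in total.

yes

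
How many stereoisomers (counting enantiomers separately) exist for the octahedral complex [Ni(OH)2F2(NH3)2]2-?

6

The six octahedral sites form three mutually perpendicular trans pairs.
Working through the distinct placements yields 5 geometric isomers: OH trans, F trans, NH3 trans; OH cis, F trans, NH3 cis; OH trans, F cis, NH3 cis; OH cis, F cis, NH3 cis (chiral); OH cis, F cis, NH3 trans.
One of these lacks any improper symmetry element and so occurs as an enantiomeric pair, giving 5 + 1 = 6 stereoisomers in total.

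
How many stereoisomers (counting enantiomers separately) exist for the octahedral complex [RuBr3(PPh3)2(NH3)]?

The six octahedral sites form three mutually perpendicular trans pairs.
Systematic placement gives 3 geometric isomers: Br mer, PPh3 trans; Br mer, PPh3 cis; Br fac, PPh3 cis.
Each arrangement has an internal mirror plane or centre of symmetry, so none is chiral.

3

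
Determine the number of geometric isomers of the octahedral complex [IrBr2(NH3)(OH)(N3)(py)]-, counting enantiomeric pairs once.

9

The six octahedral sites form three mutually perpendicular trans pairs.
Systematic enumeration (placing each ligand type in turn and discarding arrangements equivalent by rotation or reflection) gives 9 geometric isomers.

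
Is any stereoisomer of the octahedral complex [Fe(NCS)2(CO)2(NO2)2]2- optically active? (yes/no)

yes

Working through the distinct placements yields 5 geometric isomers: NCS trans, CO trans, NO2 trans; NCS cis, CO trans, NO2 cis; NCS cis, CO cis, NO2 trans; NCS cis, CO cis, NO2 cis (chiral); NCS trans, CO cis, NO2 cis.
One of these lacks any improper symmetry element and so occurs as an enantiomeric pair, giving 5 + 1 = 6 stereoisomers in total.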